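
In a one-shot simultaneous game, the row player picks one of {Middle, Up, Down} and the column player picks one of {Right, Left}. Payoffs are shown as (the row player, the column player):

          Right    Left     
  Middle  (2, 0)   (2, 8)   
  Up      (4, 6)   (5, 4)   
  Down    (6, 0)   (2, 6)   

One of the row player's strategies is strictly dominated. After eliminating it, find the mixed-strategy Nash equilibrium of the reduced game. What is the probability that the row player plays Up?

The row player's strategy Middle is strictly dominated by Up: 4 > 2 and 5 > 2. Eliminate Middle.
The row player's mix must leave the column player indifferent between Right and Left.
  the column player's payoff from Right: p·6 + (1−p)·0 = 6p
  the column player's payoff from Left: p·4 + (1−p)·6 = -2p + 6
  6p = -2p + 6  ⇒  8p = 6  ⇒  p = 3/4.

p = 3/4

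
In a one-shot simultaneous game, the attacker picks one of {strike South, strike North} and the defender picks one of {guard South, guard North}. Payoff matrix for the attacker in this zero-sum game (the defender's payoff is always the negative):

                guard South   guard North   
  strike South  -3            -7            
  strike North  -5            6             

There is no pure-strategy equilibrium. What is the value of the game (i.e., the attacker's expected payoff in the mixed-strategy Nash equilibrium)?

The attacker's indifference between strike South and strike North determines the defender's mixing probability q:
  the attacker's payoff from strike South: q·(-3) + (1−q)·(-7) = 4q - 7
  the attacker's payoff from strike North: q·(-5) + (1−q)·6 = -11q + 6
  4q - 7 = -11q + 6  ⇒  15q = 13  ⇒  q = 13/15.
The value is the attacker's expected payoff against this mix (using strike South): (13/15)·(-3) + (2/15)·(-7) = -53/15.

v = -53/15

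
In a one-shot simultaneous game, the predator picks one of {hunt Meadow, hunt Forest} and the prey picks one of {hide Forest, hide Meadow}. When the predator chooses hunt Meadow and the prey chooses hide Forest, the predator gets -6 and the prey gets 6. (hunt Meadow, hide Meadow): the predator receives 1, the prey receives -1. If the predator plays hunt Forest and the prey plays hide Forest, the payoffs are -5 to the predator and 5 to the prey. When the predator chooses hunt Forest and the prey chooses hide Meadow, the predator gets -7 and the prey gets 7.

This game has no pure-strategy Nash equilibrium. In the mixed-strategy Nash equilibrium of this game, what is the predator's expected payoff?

-47/9

In a mixed equilibrium the predator is indifferent between hunt Meadow and hunt Forest; this condition fixes q.
  the predator's expected payoff from hunt Meadow: q·(-6) + (1−q)·1 = -7q + 1
  the predator's expected payoff from hunt Forest: q·(-5) + (1−q)·(-7) = 2q - 7
  -7q + 1 = 2q - 7  ⇒  -9q = -8  ⇒  q = 8/9.
At equilibrium the predator is indifferent across rows, so the predator's payoff equals the payoff from hunt Meadow: (8/9)·(-6) + (1/9)·1 = -47/9.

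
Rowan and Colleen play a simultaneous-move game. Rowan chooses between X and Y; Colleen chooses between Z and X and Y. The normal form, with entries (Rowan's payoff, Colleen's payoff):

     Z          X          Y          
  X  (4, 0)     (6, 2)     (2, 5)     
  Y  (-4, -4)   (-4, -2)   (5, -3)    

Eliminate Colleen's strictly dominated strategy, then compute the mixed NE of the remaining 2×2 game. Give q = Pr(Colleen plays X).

Colleen's strategy Z is strictly dominated by X: 2 > 0 and -2 > -4. Eliminate Z.
For Rowan to be willing to mix, Rowan must be indifferent between X and Y, which pins down Colleen's mix.
  Rowan's payoff to X: q·6 + (1−q)·2 = 4q + 2
  Rowan's payoff to Y: q·(-4) + (1−q)·5 = -9q + 5
  4q + 2 = -9q + 5  ⇒  13q = 3  ⇒  q = 3/13.

q = 3/13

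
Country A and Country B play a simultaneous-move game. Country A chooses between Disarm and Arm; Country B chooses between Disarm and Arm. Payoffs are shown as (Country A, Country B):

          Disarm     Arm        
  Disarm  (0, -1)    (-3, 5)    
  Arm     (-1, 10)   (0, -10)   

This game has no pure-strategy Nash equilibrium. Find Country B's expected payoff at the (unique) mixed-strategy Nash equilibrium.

20/13

In a mixed equilibrium Country B is indifferent between Disarm and Arm; this condition fixes p.
  Country B's payoff to Disarm: p·(-1) + (1−p)·10 = -11p + 10
  Country B's payoff to Arm: p·5 + (1−p)·(-10) = 15p - 10
  -11p + 10 = 15p - 10  ⇒  -26p = -20  ⇒  p = 10/13.
At equilibrium Country B is indifferent across columns, so Country B's payoff equals the payoff from Disarm: (10/13)·(-1) + (3/13)·10 = 20/13.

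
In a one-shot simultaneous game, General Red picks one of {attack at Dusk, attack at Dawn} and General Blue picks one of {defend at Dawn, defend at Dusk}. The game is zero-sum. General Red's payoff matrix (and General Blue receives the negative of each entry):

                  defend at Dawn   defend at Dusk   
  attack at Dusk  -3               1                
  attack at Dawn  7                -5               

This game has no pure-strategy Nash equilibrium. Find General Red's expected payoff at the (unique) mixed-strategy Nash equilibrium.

General Red's indifference between attack at Dusk and attack at Dawn determines General Blue's mixing probability q:
  General Red's payoff to attack at Dusk: q·(-3) + (1−q)·1 = -4q + 1
  General Red's payoff to attack at Dawn: q·7 + (1−q)·(-5) = 12q - 5
  -4q + 1 = 12q - 5  ⇒  -16q = -6  ⇒  q = 3/8.
At equilibrium General Red is indifferent across rows, so General Red's payoff equals the payoff from attack at Dusk: (3/8)·(-3) + (5/8)·1 = -1/2.

-1/2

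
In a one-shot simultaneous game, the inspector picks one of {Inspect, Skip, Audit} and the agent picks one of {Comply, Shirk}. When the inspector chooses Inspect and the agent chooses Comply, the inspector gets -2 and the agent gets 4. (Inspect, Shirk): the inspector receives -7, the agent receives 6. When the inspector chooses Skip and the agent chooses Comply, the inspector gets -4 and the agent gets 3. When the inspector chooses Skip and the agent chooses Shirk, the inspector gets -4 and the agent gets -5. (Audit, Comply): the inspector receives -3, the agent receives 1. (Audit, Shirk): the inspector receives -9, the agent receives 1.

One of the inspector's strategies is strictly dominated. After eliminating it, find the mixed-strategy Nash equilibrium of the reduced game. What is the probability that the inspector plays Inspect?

p = 4/5

The inspector's strategy Audit is strictly dominated by Inspect: -2 > -3 and -7 > -9. Eliminate Audit.
For the agent to be willing to mix, the agent must be indifferent between Comply and Shirk, which pins down the inspector's mix.
  the agent's payoff to Comply: p·4 + (1−p)·3 = p + 3
  the agent's payoff to Shirk: p·6 + (1−p)·(-5) = 11p - 5
  p + 3 = 11p - 5  ⇒  -10p = -8  ⇒  p = 4/5.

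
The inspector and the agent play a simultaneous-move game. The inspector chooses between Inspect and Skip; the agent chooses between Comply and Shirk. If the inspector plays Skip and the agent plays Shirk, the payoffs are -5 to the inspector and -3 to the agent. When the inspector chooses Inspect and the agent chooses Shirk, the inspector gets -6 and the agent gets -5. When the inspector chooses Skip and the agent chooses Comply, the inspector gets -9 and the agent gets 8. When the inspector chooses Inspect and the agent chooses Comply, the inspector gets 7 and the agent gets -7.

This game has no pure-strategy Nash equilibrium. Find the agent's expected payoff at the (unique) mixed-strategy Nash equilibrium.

In a mixed equilibrium the agent is indifferent between Comply and Shirk; this condition fixes p.
  the agent's payoff from Comply: p·(-7) + (1−p)·8 = -15p + 8
  the agent's payoff from Shirk: p·(-5) + (1−p)·(-3) = -2p - 3
  -15p + 8 = -2p - 3  ⇒  -13p = -11  ⇒  p = 11/13.
At equilibrium the agent is indifferent across columns, so the agent's payoff equals the payoff from Comply: (11/13)·(-7) + (2/13)·8 = -61/13.

-61/13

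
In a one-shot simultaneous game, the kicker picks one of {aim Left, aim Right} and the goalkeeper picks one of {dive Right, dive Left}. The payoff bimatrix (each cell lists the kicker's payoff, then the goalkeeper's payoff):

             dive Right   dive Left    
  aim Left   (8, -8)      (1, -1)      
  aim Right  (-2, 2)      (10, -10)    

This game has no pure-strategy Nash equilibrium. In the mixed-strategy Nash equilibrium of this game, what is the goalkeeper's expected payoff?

-82/19

Set the goalkeeper's expected payoff from dive Right equal to that from dive Left:
  the goalkeeper's payoff from dive Right: p·(-8) + (1−p)·2 = -10p + 2
  the goalkeeper's payoff from dive Left: p·(-1) + (1−p)·(-10) = 9p - 10
  -10p + 2 = 9p - 10  ⇒  -19p = -12  ⇒  p = 12/19.
At equilibrium the goalkeeper is indifferent across columns, so the goalkeeper's payoff equals the payoff from dive Right: (12/19)·(-8) + (7/19)·2 = -82/19.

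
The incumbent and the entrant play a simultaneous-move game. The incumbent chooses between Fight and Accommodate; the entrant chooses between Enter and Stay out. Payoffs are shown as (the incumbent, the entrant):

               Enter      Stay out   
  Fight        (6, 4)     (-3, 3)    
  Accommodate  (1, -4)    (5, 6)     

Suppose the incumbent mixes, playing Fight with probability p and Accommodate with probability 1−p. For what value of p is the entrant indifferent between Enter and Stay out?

In a mixed equilibrium the entrant is indifferent between Enter and Stay out; this condition fixes p.
  the entrant's payoff to Enter: p·4 + (1−p)·(-4) = 8p - 4
  the entrant's payoff to Stay out: p·3 + (1−p)·6 = -3p + 6
  8p - 4 = -3p + 6  ⇒  11p = 10  ⇒  p = 10/11.

p = 10/11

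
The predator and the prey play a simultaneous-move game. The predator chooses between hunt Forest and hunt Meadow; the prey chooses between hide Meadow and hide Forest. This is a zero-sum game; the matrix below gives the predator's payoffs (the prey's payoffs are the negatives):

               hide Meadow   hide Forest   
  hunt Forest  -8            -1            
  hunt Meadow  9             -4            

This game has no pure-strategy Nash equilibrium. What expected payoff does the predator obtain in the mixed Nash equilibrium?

In a mixed equilibrium the predator is indifferent between hunt Forest and hunt Meadow; this condition fixes q.
  the predator's payoff to hunt Forest: q·(-8) + (1−q)·(-1) = -7q - 1
  the predator's payoff to hunt Meadow: q·9 + (1−q)·(-4) = 13q - 4
  -7q - 1 = 13q - 4  ⇒  -20q = -3  ⇒  q = 3/20.
At equilibrium the predator is indifferent across rows, so the predator's payoff equals the payoff from hunt Forest: (3/20)·(-8) + (17/20)·(-1) = -41/20.

-41/20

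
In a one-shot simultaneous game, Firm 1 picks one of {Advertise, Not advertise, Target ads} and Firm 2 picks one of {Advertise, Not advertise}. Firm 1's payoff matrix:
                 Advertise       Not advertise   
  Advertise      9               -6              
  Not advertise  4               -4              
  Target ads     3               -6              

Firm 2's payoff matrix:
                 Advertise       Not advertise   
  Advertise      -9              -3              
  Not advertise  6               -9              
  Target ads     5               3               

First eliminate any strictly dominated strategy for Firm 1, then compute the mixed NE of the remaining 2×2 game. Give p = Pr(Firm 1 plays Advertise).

Firm 1's strategy Target ads is strictly dominated by Not advertise: 4 > 3 and -4 > -6. Eliminate Target ads.
Set Firm 2's expected payoff from Advertise equal to that from Not advertise:
  Firm 2's payoff to Advertise: p·(-9) + (1−p)·6 = -15p + 6
  Firm 2's payoff to Not advertise: p·(-3) + (1−p)·(-9) = 6p - 9
  -15p + 6 = 6p - 9  ⇒  -21p = -15  ⇒  p = 5/7.

p = 5/7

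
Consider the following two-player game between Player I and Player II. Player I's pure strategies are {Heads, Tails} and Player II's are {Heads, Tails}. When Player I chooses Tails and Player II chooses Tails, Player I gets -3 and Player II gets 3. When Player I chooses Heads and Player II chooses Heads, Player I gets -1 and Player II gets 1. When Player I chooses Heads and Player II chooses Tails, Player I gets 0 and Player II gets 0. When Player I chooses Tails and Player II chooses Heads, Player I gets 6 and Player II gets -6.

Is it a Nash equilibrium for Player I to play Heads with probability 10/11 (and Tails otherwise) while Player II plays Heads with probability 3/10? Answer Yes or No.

Given Player I's mix p = 10/11, Player II's payoff from Heads is 4/11 but from Tails is 3/11. Player II strictly prefers Heads, so Player II would not mix.
So the proposed profile is not a Nash equilibrium.

No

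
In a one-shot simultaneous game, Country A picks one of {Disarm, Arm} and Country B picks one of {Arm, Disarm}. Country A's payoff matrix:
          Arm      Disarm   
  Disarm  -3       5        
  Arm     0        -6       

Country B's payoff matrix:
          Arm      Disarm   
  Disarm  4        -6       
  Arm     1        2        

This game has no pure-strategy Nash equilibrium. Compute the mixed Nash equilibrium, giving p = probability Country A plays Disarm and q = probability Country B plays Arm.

p = 1/11, q = 11/14

Country B's indifference between Arm and Disarm determines Country A's mixing probability p:
  Country B's payoff to Arm: p·4 + (1−p)·1 = 3p + 1
  Country B's payoff to Disarm: p·(-6) + (1−p)·2 = -8p + 2
  3p + 1 = -8p + 2  ⇒  11p = 1  ⇒  p = 1/11.
In a mixed equilibrium Country A is indifferent between Disarm and Arm; this condition fixes q.
  Country A's expected payoff from Disarm: q·(-3) + (1−q)·5 = -8q + 5
  Country A's expected payoff from Arm: q·0 + (1−q)·(-6) = 6q - 6
  -8q + 5 = 6q - 6  ⇒  -14q = -11  ⇒  q = 11/14.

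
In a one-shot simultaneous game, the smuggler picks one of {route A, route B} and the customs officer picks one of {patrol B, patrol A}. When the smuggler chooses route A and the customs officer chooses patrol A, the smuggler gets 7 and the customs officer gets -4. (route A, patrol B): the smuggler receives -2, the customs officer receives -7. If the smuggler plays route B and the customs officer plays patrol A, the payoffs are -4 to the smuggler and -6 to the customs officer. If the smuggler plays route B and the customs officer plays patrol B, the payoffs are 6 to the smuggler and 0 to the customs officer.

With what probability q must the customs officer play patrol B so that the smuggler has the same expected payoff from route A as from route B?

The customs officer's mix must leave the smuggler indifferent between route A and route B.
  the smuggler's payoff to route A: q·(-2) + (1−q)·7 = -9q + 7
  the smuggler's payoff to route B: q·6 + (1−q)·(-4) = 10q - 4
  -9q + 7 = 10q - 4  ⇒  -19q = -11  ⇒  q = 11/19.

q = 11/19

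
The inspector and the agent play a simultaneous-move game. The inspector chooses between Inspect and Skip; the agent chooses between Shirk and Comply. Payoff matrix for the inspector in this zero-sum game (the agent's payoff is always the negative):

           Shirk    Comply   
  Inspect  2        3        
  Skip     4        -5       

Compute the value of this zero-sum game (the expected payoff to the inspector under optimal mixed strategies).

v = 11/5

The agent's mix must leave the inspector indifferent between Inspect and Skip.
  the inspector's expected payoff from Inspect: q·2 + (1−q)·3 = -q + 3
  the inspector's expected payoff from Skip: q·4 + (1−q)·(-5) = 9q - 5
  -q + 3 = 9q - 5  ⇒  -10q = -8  ⇒  q = 4/5.
The value is the inspector's expected payoff against this mix (using Inspect): (4/5)·2 + (1/5)·3 = 11/5.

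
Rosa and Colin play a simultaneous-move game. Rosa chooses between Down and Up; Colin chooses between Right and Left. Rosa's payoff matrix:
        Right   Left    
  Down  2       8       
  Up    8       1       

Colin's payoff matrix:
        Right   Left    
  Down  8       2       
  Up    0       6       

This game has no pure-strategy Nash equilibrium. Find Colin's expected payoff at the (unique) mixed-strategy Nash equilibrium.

For Colin to be willing to mix, Colin must be indifferent between Right and Left, which pins down Rosa's mix.
  Colin's payoff from Right: p·8 + (1−p)·0 = 8p
  Colin's payoff from Left: p·2 + (1−p)·6 = -4p + 6
  8p = -4p + 6  ⇒  12p = 6  ⇒  p = 1/2.
At equilibrium Colin is indifferent across columns, so Colin's payoff equals the payoff from Right: (1/2)·8 + (1/2)·0 = 4.

4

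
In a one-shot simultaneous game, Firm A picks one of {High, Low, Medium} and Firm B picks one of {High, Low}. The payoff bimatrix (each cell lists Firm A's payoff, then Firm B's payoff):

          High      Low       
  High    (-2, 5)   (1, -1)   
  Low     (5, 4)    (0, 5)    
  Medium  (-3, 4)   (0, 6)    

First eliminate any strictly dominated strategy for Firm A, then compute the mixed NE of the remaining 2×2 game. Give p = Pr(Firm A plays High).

Firm A's strategy Medium is strictly dominated by High: -2 > -3 and 1 > 0. Eliminate Medium.
For Firm B to be willing to mix, Firm B must be indifferent between High and Low, which pins down Firm A's mix.
  Firm B's payoff to High: p·5 + (1−p)·4 = p + 4
  Firm B's payoff to Low: p·(-1) + (1−p)·5 = -6p + 5
  p + 4 = -6p + 5  ⇒  7p = 1  ⇒  p = 1/7.

p = 1/7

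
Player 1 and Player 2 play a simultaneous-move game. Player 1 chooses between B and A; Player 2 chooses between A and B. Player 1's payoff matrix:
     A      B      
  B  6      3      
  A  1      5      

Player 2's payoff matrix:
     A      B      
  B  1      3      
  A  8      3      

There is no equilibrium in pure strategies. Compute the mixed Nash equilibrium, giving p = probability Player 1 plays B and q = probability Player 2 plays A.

p = 5/7, q = 2/7

For Player 2 to be willing to mix, Player 2 must be indifferent between A and B, which pins down Player 1's mix.
  Player 2's expected payoff from A: p·1 + (1−p)·8 = -7p + 8
  Player 2's expected payoff from B: p·3 + (1−p)·3 = 3
  -7p + 8 = 3  ⇒  -7p = -5  ⇒  p = 5/7.
Set Player 1's expected payoff from B equal to that from A:
  Player 1's expected payoff from B: q·6 + (1−q)·3 = 3q + 3
  Player 1's expected payoff from A: q·1 + (1−q)·5 = -4q + 5
  3q + 3 = -4q + 5  ⇒  7q = 2  ⇒  q = 2/7.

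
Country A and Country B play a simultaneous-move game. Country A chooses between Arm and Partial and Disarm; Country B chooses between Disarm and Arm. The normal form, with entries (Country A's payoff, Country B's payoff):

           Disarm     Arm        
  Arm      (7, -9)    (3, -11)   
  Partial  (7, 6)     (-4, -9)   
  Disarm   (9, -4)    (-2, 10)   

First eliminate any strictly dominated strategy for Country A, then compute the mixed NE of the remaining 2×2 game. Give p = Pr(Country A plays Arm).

p = 7/8

Country A's strategy Partial is strictly dominated by Disarm: 9 > 7 and -2 > -4. Eliminate Partial.
Country B's indifference between Disarm and Arm determines Country A's mixing probability p:
  Country B's expected payoff from Disarm: p·(-9) + (1−p)·(-4) = -5p - 4
  Country B's expected payoff from Arm: p·(-11) + (1−p)·10 = -21p + 10
  -5p - 4 = -21p + 10  ⇒  16p = 14  ⇒  p = 7/8.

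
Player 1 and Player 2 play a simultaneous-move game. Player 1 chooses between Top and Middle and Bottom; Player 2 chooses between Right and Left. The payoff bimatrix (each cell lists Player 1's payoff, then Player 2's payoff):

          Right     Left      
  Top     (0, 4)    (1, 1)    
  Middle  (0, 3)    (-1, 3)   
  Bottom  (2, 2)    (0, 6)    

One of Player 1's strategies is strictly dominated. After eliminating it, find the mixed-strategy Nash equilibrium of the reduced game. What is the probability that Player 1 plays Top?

p = 4/7

Player 1's strategy Middle is strictly dominated by Bottom: 2 > 0 and 0 > -1. Eliminate Middle.
Set Player 2's expected payoff from Right equal to that from Left:
  Player 2's expected payoff from Right: p·4 + (1−p)·2 = 2p + 2
  Player 2's expected payoff from Left: p·1 + (1−p)·6 = -5p + 6
  2p + 2 = -5p + 6  ⇒  7p = 4  ⇒  p = 4/7.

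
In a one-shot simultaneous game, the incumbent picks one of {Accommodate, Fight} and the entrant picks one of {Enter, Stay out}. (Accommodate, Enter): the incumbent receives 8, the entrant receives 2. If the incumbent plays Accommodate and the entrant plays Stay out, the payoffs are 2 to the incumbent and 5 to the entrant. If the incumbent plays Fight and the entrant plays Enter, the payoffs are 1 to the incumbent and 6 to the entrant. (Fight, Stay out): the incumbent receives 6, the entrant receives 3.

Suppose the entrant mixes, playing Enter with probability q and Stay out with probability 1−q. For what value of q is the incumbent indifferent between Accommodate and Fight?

For the incumbent to be willing to mix, the incumbent must be indifferent between Accommodate and Fight, which pins down the entrant's mix.
  the incumbent's payoff from Accommodate: q·8 + (1−q)·2 = 6q + 2
  the incumbent's payoff from Fight: q·1 + (1−q)·6 = -5q + 6
  6q + 2 = -5q + 6  ⇒  11q = 4  ⇒  q = 4/11.

q = 4/11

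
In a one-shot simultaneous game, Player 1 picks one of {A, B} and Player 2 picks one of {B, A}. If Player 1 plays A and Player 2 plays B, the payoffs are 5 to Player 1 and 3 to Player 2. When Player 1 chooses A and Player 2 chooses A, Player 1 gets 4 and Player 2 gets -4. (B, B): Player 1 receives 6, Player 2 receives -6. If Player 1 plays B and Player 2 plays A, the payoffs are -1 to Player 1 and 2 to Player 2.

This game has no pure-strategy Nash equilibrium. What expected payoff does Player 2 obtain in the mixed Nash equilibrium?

Set Player 2's expected payoff from B equal to that from A:
  Player 2's payoff to B: p·3 + (1−p)·(-6) = 9p - 6
  Player 2's payoff to A: p·(-4) + (1−p)·2 = -6p + 2
  9p - 6 = -6p + 2  ⇒  15p = 8  ⇒  p = 8/15.
At equilibrium Player 2 is indifferent across columns, so Player 2's payoff equals the payoff from B: (8/15)·3 + (7/15)·(-6) = -6/5.

-6/5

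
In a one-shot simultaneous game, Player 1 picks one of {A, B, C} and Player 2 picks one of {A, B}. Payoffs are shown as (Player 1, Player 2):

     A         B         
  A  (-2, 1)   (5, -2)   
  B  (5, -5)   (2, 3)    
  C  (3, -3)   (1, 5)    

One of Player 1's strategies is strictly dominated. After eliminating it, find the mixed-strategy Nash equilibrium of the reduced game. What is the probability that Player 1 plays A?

Player 1's strategy C is strictly dominated by B: 5 > 3 and 2 > 1. Eliminate C.
Set Player 2's expected payoff from A equal to that from B:
  Player 2's payoff to A: p·1 + (1−p)·(-5) = 6p - 5
  Player 2's payoff to B: p·(-2) + (1−p)·3 = -5p + 3
  6p - 5 = -5p + 3  ⇒  11p = 8  ⇒  p = 8/11.

p = 8/11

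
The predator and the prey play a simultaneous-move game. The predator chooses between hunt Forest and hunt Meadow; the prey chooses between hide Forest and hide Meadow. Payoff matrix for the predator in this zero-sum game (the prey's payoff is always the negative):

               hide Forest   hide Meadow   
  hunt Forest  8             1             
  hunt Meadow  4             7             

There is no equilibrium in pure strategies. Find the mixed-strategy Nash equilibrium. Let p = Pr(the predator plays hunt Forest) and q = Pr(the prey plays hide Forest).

For the prey to be willing to mix, the prey must be indifferent between hide Forest and hide Meadow, which pins down the predator's mix.
  the prey's payoff to hide Forest: p·(-8) + (1−p)·(-4) = -4p - 4
  the prey's payoff to hide Meadow: p·(-1) + (1−p)·(-7) = 6p - 7
  -4p - 4 = 6p - 7  ⇒  -10p = -3  ⇒  p = 3/10.
The prey's mix must leave the predator indifferent between hunt Forest and hunt Meadow.
  the predator's payoff from hunt Forest: q·8 + (1−q)·1 = 7q + 1
  the predator's payoff from hunt Meadow: q·4 + (1−q)·7 = -3q + 7
  7q + 1 = -3q + 7  ⇒  10q = 6  ⇒  q = 3/5.

p = 3/10, q = 3/5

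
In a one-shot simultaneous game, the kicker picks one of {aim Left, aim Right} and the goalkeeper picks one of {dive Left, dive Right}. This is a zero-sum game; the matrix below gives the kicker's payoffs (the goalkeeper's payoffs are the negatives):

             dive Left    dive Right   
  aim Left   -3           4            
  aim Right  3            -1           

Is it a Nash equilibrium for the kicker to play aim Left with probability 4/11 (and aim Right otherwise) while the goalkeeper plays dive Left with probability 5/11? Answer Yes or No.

Yes

Check the goalkeeper's indifference given the kicker's mix p = 4/11:
  payoff from dive Left = -9/11; payoff from dive Right = -9/11 — equal.
Check the kicker's indifference given the goalkeeper's mix q = 5/11:
  payoff from aim Left = 9/11; payoff from aim Right = 9/11 — equal.
Both players are indifferent, so neither can profitably deviate.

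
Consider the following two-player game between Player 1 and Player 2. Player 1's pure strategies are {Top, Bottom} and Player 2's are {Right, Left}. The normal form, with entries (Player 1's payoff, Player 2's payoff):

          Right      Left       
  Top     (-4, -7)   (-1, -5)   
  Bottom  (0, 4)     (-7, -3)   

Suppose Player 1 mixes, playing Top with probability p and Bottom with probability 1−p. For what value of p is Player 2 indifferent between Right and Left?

Set Player 2's expected payoff from Right equal to that from Left:
  Player 2's expected payoff from Right: p·(-7) + (1−p)·4 = -11p + 4
  Player 2's expected payoff from Left: p·(-5) + (1−p)·(-3) = -2p - 3
  -11p + 4 = -2p - 3  ⇒  -9p = -7  ⇒  p = 7/9.

p = 7/9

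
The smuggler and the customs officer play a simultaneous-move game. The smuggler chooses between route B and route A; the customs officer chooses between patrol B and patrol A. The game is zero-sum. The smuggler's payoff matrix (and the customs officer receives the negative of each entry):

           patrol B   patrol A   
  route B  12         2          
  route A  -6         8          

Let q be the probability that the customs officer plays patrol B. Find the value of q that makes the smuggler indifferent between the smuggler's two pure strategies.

q = 1/4

The customs officer's mix must leave the smuggler indifferent between route B and route A.
  the smuggler's expected payoff from route B: q·12 + (1−q)·2 = 10q + 2
  the smuggler's expected payoff from route A: q·(-6) + (1−q)·8 = -14q + 8
  10q + 2 = -14q + 8  ⇒  24q = 6  ⇒  q = 1/4.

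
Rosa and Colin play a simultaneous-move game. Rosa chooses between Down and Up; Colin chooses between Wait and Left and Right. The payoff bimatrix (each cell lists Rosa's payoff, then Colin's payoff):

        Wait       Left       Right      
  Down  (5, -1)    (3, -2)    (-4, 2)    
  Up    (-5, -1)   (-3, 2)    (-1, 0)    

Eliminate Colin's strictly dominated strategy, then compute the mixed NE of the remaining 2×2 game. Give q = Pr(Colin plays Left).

q = 1/3

Colin's strategy Wait is strictly dominated by Right: 2 > -1 and 0 > -1. Eliminate Wait.
In a mixed equilibrium Rosa is indifferent between Down and Up; this condition fixes q.
  Rosa's expected payoff from Down: q·3 + (1−q)·(-4) = 7q - 4
  Rosa's expected payoff from Up: q·(-3) + (1−q)·(-1) = -2q - 1
  7q - 4 = -2q - 1  ⇒  9q = 3  ⇒  q = 1/3.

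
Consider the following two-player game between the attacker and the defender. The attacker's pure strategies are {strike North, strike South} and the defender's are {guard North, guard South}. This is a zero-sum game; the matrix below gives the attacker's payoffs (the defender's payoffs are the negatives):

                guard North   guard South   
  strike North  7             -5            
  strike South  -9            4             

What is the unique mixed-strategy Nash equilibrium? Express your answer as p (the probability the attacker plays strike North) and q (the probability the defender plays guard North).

The defender's indifference between guard North and guard South determines the attacker's mixing probability p:
  the defender's payoff from guard North: p·(-7) + (1−p)·9 = -16p + 9
  the defender's payoff from guard South: p·5 + (1−p)·(-4) = 9p - 4
  -16p + 9 = 9p - 4  ⇒  -25p = -13  ⇒  p = 13/25.
The attacker's indifference between strike North and strike South determines the defender's mixing probability q:
  the attacker's expected payoff from strike North: q·7 + (1−q)·(-5) = 12q - 5
  the attacker's expected payoff from strike South: q·(-9) + (1−q)·4 = -13q + 4
  12q - 5 = -13q + 4  ⇒  25q = 9  ⇒  q = 9/25.

p = 13/25, q = 9/25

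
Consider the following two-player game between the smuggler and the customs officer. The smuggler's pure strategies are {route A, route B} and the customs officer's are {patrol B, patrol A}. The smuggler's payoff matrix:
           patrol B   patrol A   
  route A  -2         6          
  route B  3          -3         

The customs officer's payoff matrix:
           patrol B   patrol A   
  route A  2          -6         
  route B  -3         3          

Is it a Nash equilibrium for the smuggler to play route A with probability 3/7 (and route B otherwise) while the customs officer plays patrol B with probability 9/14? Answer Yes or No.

Check the customs officer's indifference given the smuggler's mix p = 3/7:
  payoff from patrol B = -6/7; payoff from patrol A = -6/7 — equal.
Check the smuggler's indifference given the customs officer's mix q = 9/14:
  payoff from route A = 6/7; payoff from route B = 6/7 — equal.
Both players are indifferent, so neither can profitably deviate.

Yes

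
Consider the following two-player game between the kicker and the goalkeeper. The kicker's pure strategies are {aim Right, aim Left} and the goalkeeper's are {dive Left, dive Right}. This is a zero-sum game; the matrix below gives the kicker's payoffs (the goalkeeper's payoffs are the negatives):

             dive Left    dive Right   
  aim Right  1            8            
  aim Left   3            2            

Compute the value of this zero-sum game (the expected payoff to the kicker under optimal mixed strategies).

v = 11/4

The kicker's indifference between aim Right and aim Left determines the goalkeeper's mixing probability q:
  the kicker's payoff from aim Right: q·1 + (1−q)·8 = -7q + 8
  the kicker's payoff from aim Left: q·3 + (1−q)·2 = q + 2
  -7q + 8 = q + 2  ⇒  -8q = -6  ⇒  q = 3/4.
The value is the kicker's expected payoff against this mix (using aim Right): (3/4)·1 + (1/4)·8 = 11/4.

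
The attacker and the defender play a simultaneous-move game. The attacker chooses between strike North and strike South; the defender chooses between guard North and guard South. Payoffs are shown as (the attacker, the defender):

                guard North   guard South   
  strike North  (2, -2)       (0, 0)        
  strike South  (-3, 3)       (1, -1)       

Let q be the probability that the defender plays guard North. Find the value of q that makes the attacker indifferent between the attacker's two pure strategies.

The attacker's indifference between strike North and strike South determines the defender's mixing probability q:
  the attacker's payoff from strike North: q·2 + (1−q)·0 = 2q
  the attacker's payoff from strike South: q·(-3) + (1−q)·1 = -4q + 1
  2q = -4q + 1  ⇒  6q = 1  ⇒  q = 1/6.

q = 1/6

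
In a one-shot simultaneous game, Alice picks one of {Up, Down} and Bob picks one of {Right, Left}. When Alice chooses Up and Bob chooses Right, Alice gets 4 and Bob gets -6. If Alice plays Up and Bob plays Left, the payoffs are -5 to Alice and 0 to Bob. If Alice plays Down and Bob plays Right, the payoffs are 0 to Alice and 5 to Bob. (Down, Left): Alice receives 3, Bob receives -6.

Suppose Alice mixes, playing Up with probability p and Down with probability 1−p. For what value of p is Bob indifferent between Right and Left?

Set Bob's expected payoff from Right equal to that from Left:
  Bob's payoff from Right: p·(-6) + (1−p)·5 = -11p + 5
  Bob's payoff from Left: p·0 + (1−p)·(-6) = 6p - 6
  -11p + 5 = 6p - 6  ⇒  -17p = -11  ⇒  p = 11/17.

p = 11/17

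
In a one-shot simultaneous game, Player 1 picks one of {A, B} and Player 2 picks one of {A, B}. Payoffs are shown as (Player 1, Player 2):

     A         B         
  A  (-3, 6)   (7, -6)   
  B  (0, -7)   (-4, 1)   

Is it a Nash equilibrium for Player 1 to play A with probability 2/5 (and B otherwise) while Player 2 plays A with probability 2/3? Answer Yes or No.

No

Given Player 2's mix q = 2/3, Player 1's payoff from A is 1/3 but from B is -4/3. Player 1 strictly prefers A, so Player 1 would not mix.
So the proposed profile is not a Nash equilibrium.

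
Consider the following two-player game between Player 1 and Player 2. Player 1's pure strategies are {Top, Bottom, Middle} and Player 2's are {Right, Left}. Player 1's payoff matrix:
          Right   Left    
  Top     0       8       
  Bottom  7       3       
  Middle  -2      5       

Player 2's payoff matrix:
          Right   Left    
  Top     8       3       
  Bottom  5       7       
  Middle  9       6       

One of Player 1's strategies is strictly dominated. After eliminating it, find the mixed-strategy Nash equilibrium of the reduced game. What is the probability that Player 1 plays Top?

p = 2/7

Player 1's strategy Middle is strictly dominated by Top: 0 > -2 and 8 > 5. Eliminate Middle.
For Player 2 to be willing to mix, Player 2 must be indifferent between Right and Left, which pins down Player 1's mix.
  Player 2's payoff from Right: p·8 + (1−p)·5 = 3p + 5
  Player 2's payoff from Left: p·3 + (1−p)·7 = -4p + 7
  3p + 5 = -4p + 7  ⇒  7p = 2  ⇒  p = 2/7.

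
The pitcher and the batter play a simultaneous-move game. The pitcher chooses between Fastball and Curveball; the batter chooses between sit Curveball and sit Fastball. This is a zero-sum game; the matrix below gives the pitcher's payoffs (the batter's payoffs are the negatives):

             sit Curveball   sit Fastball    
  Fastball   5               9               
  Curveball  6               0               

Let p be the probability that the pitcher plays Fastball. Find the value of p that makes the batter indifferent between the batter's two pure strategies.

p = 3/5

Set the batter's expected payoff from sit Curveball equal to that from sit Fastball:
  the batter's payoff from sit Curveball: p·(-5) + (1−p)·(-6) = p - 6
  the batter's payoff from sit Fastball: p·(-9) + (1−p)·0 = -9p
  p - 6 = -9p  ⇒  10p = 6  ⇒  p = 3/5.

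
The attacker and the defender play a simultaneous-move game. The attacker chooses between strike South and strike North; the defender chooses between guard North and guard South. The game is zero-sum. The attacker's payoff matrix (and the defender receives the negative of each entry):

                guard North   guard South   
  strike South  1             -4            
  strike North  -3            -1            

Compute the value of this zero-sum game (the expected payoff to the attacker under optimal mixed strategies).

v = -13/7

For the attacker to be willing to mix, the attacker must be indifferent between strike South and strike North, which pins down the defender's mix.
  the attacker's expected payoff from strike South: q·1 + (1−q)·(-4) = 5q - 4
  the attacker's expected payoff from strike North: q·(-3) + (1−q)·(-1) = -2q - 1
  5q - 4 = -2q - 1  ⇒  7q = 3  ⇒  q = 3/7.
The value is the attacker's expected payoff against this mix (using strike South): (3/7)·1 + (4/7)·(-4) = -13/7.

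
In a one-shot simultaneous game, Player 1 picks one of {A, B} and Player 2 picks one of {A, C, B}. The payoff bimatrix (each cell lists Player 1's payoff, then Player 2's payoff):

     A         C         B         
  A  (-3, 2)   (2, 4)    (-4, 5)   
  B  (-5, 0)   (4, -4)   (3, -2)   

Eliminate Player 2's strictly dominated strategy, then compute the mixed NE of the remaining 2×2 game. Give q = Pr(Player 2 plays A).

q = 7/9

Player 2's strategy C is strictly dominated by B: 5 > 4 and -2 > -4. Eliminate C.
For Player 1 to be willing to mix, Player 1 must be indifferent between A and B, which pins down Player 2's mix.
  Player 1's payoff to A: q·(-3) + (1−q)·(-4) = q - 4
  Player 1's payoff to B: q·(-5) + (1−q)·3 = -8q + 3
  q - 4 = -8q + 3  ⇒  9q = 7  ⇒  q = 7/9.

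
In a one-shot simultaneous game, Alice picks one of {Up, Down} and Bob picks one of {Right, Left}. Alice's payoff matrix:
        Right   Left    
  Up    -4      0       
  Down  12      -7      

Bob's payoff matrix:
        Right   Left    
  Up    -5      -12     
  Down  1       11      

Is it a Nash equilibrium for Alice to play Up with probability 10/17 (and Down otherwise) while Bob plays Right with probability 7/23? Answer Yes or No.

Yes

Check Bob's indifference given Alice's mix p = 10/17:
  payoff from Right = -43/17; payoff from Left = -43/17 — equal.
Check Alice's indifference given Bob's mix q = 7/23:
  payoff from Up = -28/23; payoff from Down = -28/23 — equal.
Both players are indifferent, so neither can profitably deviate.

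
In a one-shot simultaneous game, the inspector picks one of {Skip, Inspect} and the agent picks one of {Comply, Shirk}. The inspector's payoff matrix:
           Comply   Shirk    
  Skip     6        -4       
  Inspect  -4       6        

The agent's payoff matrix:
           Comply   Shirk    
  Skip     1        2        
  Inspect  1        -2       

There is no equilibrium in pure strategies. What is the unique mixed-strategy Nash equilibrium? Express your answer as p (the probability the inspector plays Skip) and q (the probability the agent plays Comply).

p = 3/4, q = 1/2

The inspector's mix must leave the agent indifferent between Comply and Shirk.
  the agent's payoff from Comply: p·1 + (1−p)·1 = 1
  the agent's payoff from Shirk: p·2 + (1−p)·(-2) = 4p - 2
  1 = 4p - 2  ⇒  -4p = -3  ⇒  p = 3/4.
The inspector's indifference between Skip and Inspect determines the agent's mixing probability q:
  the inspector's expected payoff from Skip: q·6 + (1−q)·(-4) = 10q - 4
  the inspector's expected payoff from Inspect: q·(-4) + (1−q)·6 = -10q + 6
  10q - 4 = -10q + 6  ⇒  20q = 10  ⇒  q = 1/2.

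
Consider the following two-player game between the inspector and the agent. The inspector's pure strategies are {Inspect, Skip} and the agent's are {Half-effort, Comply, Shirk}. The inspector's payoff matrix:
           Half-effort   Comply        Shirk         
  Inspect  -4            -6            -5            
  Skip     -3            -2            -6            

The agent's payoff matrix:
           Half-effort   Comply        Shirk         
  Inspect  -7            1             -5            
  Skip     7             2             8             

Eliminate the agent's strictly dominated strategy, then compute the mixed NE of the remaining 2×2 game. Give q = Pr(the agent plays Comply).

q = 1/5

The agent's strategy Half-effort is strictly dominated by Shirk: -5 > -7 and 8 > 7. Eliminate Half-effort.
The agent's mix must leave the inspector indifferent between Inspect and Skip.
  the inspector's payoff to Inspect: q·(-6) + (1−q)·(-5) = -q - 5
  the inspector's payoff to Skip: q·(-2) + (1−q)·(-6) = 4q - 6
  -q - 5 = 4q - 6  ⇒  -5q = -1  ⇒  q = 1/5.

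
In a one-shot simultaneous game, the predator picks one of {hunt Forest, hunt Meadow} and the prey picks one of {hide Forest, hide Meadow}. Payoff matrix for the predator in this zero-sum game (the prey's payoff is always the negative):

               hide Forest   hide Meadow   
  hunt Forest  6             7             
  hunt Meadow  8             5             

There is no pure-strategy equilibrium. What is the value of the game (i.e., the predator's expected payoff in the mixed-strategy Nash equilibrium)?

v = 13/2

In a mixed equilibrium the predator is indifferent between hunt Forest and hunt Meadow; this condition fixes q.
  the predator's payoff to hunt Forest: q·6 + (1−q)·7 = -q + 7
  the predator's payoff to hunt Meadow: q·8 + (1−q)·5 = 3q + 5
  -q + 7 = 3q + 5  ⇒  -4q = -2  ⇒  q = 1/2.
The value is the predator's expected payoff against this mix (using hunt Forest): (1/2)·6 + (1/2)·7 = 13/2.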